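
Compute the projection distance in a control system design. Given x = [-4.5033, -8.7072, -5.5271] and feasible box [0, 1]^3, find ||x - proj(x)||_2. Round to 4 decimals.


Project each component onto [0, 1].
clip(-4.5033) = 0.0, clip(-8.7072) = 0.0, clip(-5.5271) = 0.0
Projection = [0.0, 0.0, 0.0]
Squared diffs: [20.2797, 75.8153, 30.5488]
Distance = sqrt(126.6438) = 11.2536


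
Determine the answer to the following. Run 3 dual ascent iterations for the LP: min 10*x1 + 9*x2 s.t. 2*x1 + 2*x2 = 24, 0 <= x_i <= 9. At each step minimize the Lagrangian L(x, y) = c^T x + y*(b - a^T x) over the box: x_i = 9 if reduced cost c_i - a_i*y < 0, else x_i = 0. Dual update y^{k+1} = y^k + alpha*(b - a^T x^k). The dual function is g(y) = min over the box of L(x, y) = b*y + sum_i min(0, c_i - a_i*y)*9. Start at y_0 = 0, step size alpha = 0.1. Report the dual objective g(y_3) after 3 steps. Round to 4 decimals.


Dual ascent for LP: min 10*x1 + 9*x2, 2*x1 + 2*x2 = 24, 0 <= x_i <= 9
Step 1: y^k = 0.0, reduced costs: (10.0, 9.0)
  x^k = (0.0, 0.0), subgradient = b - a^T x = 24.0
  y^{k+1} = 0.0 + 0.1*24.0 = 2.4
Step 2: y^k = 2.4, reduced costs: (5.2, 4.2)
  x^k = (0.0, 0.0), subgradient = b - a^T x = 24.0
  y^{k+1} = 2.4 + 0.1*24.0 = 4.8
Step 3: y^k = 4.8, reduced costs: (0.4, -0.6)
  x^k = (0.0, 9.0), subgradient = b - a^T x = 6.0
  y^{k+1} = 4.8 + 0.1*6.0 = 5.4
Dual objective at y_3 = 5.4: reduced costs (-0.8, -1.8), box minimizer x = (9.0, 9.0)
g(y_3) = b*y + (c1 - a1*y)*x1 + (c2 - a2*y)*x2 = 24*5.4 + (-0.8)*9.0 + (-1.8)*9.0 = 129.6 - 7.2 - 16.2 = 106.2


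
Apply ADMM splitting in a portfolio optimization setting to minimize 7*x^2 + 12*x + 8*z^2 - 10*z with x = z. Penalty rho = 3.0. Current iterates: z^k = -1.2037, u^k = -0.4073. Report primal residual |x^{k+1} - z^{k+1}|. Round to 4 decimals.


ADMM iteration with rho = 3.0, z^k = -1.2037, u^k = -0.4073
Step 1: x-update.
Minimize 7*x^2 + 12*x + (3.0/2)*(x + 1.2037 - 0.4073)^2
FOC: (2*7 + 3.0)*x = -12 + 3.0*(-1.2037 + 0.4073)
x^{k+1} = -0.8464
Step 2: z-update.
Minimize 8*z^2 - 10*z + (3.0/2)*(-0.8464 - z - 0.4073)^2
FOC: (2*8 + 3.0)*z = 10 + 3.0*(-0.8464 - 0.4073)
z^{k+1} = 0.3284
Step 3: u-update.
u^{k+1} = -0.4073 - 0.8464 - 0.3284 = -1.5821
Step 4: Primal residual = |-0.8464 - 0.3284| = 1.1748


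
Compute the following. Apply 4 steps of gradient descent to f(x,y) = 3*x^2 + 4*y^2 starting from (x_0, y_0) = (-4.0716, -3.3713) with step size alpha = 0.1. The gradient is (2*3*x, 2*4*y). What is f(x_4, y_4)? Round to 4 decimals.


Gradient descent on f(x,y) = 3*x^2 + 4*y^2.
Starting point: (-4.0716, -3.3713), alpha = 0.1
Step 1: grad_x = 2*3*-4.0716 = -24.4296, grad_y = 2*4*-3.3713 = -26.9704
  x_1 = -4.0716 - 0.1*-24.4296 = -1.6286
  y_1 = -3.3713 - 0.1*-26.9704 = -0.6743
Step 2: grad_x = 2*3*-1.6286 = -9.7718, grad_y = 2*4*-0.6743 = -5.3941
  x_2 = -1.6286 - 0.1*-9.7718 = -0.6515
  y_2 = -0.6743 - 0.1*-5.3941 = -0.1349
Step 3: grad_x = 2*3*-0.6515 = -3.9087, grad_y = 2*4*-0.1349 = -1.0788
  x_3 = -0.6515 - 0.1*-3.9087 = -0.2606
  y_3 = -0.1349 - 0.1*-1.0788 = -0.027
Step 4: grad_x = 2*3*-0.2606 = -1.5635, grad_y = 2*4*-0.027 = -0.2158
  x_4 = -0.2606 - 0.1*-1.5635 = -0.1042
  y_4 = -0.027 - 0.1*-0.2158 = -0.0054
f(-0.1042, -0.0054) = 3*(-0.1042)^2 + 4*(-0.0054)^2 = 0.0327


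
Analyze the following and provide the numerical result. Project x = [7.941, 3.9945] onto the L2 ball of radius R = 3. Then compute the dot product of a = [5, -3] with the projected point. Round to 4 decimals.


Step 1: Compute ||x|| (intermediates to 6 decimals).
||x|| = sqrt(7.941^2 + 3.9945^2) = 8.889067
Step 2: Project.
Since ||x|| > R, scale = R/||x|| = 3/8.889067 = 0.337493, proj(x) = scale * x
proj(x) = [2.680032, 1.348116]
Step 3: Dot product.
a^T * proj(x) = 5*2.680032 - 3*1.348116 = 9.3558


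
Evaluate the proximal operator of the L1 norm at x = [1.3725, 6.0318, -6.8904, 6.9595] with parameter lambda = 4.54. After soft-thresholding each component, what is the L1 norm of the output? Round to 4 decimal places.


Soft-thresholding with lambda = 4.54:
prox(1.3725) = sign(1.3725)*max(|1.3725| - 4.54, 0) = 0.0
prox(6.0318) = sign(6.0318)*max(|6.0318| - 4.54, 0) = 1.4918
prox(-6.8904) = sign(-6.8904)*max(|-6.8904| - 4.54, 0) = -2.3504
prox(6.9595) = sign(6.9595)*max(|6.9595| - 4.54, 0) = 2.4195
prox(x) = [0.0, 1.4918, -2.3504, 2.4195]
||prox(x)||_1 = 0.0 + 1.4918 + 2.3504 + 2.4195 = 6.2617


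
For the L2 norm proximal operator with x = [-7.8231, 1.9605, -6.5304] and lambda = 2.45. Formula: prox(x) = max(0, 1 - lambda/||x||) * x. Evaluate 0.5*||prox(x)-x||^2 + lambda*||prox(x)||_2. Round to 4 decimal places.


Step 1: Compute ||x||.
||x|| = 10.3774
Step 2: Compute scaling factor.
scale = max(0, 1 - 2.45/10.3774) = 0.7639
Step 3: prox(x) = [-5.9761, 1.4976, -4.9886]
||prox(x)|| = 7.9274
Step 4: Proximal objective.
0.5*||prox-x||^2 = 3.0013
lambda*||prox|| = 19.4221
Total = 22.4234


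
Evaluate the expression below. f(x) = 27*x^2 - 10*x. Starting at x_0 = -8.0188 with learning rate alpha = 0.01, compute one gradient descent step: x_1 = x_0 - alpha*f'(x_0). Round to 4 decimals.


We compute the gradient at x_0 and apply the update.
f'(x) = 54*x - 10
f'(-8.0188) = 54*-8.0188 - 10 = -443.0152
x_1 = -8.0188 - 0.01*-443.0152 = -3.5886


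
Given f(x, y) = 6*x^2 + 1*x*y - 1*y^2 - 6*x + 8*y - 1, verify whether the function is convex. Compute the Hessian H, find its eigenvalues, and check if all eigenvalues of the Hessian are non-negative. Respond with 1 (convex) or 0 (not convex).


The Hessian of f(x,y) = 6*x^2 + 1*x*y - 1*y^2 - 6*x + 8*y - 1 is:
H = [[12, 1], [1, -2]]
Trace = 12 - 2 = 10
Determinant = 12*-2 - (1)^2 = -25
Discriminant = (10)^2 - 4*-25 = 200.0
Eigenvalues: lambda_1 = -2.0711, lambda_2 = 12.0711
The function is not convex.

0


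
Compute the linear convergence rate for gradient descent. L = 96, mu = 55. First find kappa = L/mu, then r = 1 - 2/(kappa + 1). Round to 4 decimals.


Step 1: Compute the condition number.
kappa = L/mu = 96/55 = 1.7455
Step 2: Compute the convergence rate.
r = 1 - 2/(kappa + 1) = 1 - 2*mu/(L + mu) = (L - mu)/(L + mu) = 41/151 = 0.2715


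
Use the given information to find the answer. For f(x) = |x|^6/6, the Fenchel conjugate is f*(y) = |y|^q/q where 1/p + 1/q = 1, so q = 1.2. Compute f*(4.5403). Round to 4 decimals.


The conjugate exponent q satisfies 1/p + 1/q = 1.
p = 6, so q = 6/(6 - 1) = 1.2
|y|^q = 4.5403^1.2 = 6.1447
f*(4.5403) = 6.1447 / 1.2 = 5.1206


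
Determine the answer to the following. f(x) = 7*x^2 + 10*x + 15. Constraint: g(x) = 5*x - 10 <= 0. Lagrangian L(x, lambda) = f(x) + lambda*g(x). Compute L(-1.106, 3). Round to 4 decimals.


Step 1: Evaluate f(x).
f(-1.106) = 7*(-1.106)^2 + 10*(-1.106) + 15 = 12.5027
Step 2: Evaluate g(x).
g(-1.106) = 5*-1.106 - 10 = -15.53
Step 3: Compute Lagrangian.
L = 12.5027 + 3*-15.53 = -34.0873


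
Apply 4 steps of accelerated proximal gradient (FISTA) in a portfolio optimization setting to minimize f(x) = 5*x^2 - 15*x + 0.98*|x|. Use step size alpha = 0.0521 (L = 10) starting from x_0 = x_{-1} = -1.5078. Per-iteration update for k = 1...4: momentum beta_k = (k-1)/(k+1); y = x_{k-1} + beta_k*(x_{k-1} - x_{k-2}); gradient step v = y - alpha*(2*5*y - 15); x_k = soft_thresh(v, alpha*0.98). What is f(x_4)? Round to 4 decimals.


FISTA on f(x) = 5*x^2 - 15*x + 0.98*|x|
L = 10, alpha = 0.0521
Iteration 1: beta = 0.0, y = -1.5078 + 0.0*(-1.5078 + 1.5078) = -1.5078
  grad(y) = -30.078, v = y - alpha*grad = 0.0593
  prox(v) = soft_thresh(0.0593, 0.0511) = 0.0082
Iteration 2: beta = 0.3333, y = 0.0082 + 0.3333*(0.0082 + 1.5078) = 0.5135
  grad(y) = -9.8646, v = y - alpha*grad = 1.0275
  prox(v) = soft_thresh(1.0275, 0.0511) = 0.9764
Iteration 3: beta = 0.5, y = 0.9764 + 0.5*(0.9764 - 0.0082) = 1.4605
  grad(y) = -0.3946, v = y - alpha*grad = 1.4811
  prox(v) = soft_thresh(1.4811, 0.0511) = 1.43
Iteration 4: beta = 0.6, y = 1.43 + 0.6*(1.43 - 0.9764) = 1.7022
  grad(y) = 2.0221, v = y - alpha*grad = 1.5969
  prox(v) = soft_thresh(1.5969, 0.0511) = 1.5458
f(x_4) = 5*1.5458^2 - 15*1.5458 + 0.98*|1.5458| = -9.7246


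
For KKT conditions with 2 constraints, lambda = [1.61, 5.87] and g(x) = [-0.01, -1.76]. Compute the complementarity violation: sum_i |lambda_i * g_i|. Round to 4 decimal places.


KKT complementary slackness check:
lambda_1 * g_1 = 1.61 * -0.01 = -0.0161
lambda_2 * g_2 = 5.87 * -1.76 = -10.3312
Total violation = 0.0161 + 10.3312 = 10.3473


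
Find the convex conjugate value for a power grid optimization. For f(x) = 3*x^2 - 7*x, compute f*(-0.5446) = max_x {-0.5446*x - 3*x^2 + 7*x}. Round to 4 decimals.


f*(y) = sup_x {y*x - a*x^2 - b*x} = sup_x {(y-b)*x - a*x^2}
FOC: (y - b) - 2a*x = 0 => x* = (y - b)/(2a)
x* = (-0.5446 + 7)/(2*3) = 1.0759
f*(-0.5446) = (y-b)^2/(4a) = (-0.5446 + 7)^2/(4*3)
= 41.6722/12 = 3.4727


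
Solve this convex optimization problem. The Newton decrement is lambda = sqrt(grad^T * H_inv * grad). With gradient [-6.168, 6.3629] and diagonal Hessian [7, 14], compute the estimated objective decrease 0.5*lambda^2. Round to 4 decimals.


Step 1: H is diagonal, so H^(-1) * g = [-0.8811, 0.4545].
Step 2: g^T H^(-1) g = sum_i g_i^2 / H_ii
  = (-6.168)^2/7 + (6.3629)^2/14
  = 5.4349 + 2.8919 = 8.3268
Step 3: Objective decrease = 0.5 * g^T H^(-1) g = 4.1634


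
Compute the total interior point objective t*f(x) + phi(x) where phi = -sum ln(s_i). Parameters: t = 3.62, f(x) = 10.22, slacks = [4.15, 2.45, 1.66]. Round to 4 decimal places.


Step 1: Compute log-barrier.
ln values: [1.4231, 0.8961, 0.5068]
phi = -(1.4231 + 0.8961 + 0.5068) = -2.826
Step 2: Compute augmented objective.
t*f(x) = 3.62*10.22 = 36.9964
Total = 36.9964 - 2.826 = 34.1704


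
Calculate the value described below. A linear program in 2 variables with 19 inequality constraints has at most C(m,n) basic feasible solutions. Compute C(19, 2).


Each vertex corresponds to some choice of n active constraints out of m, so the number of vertices is at most C(m, n) = m! / (n!(m-n)!).
m = 19, n = 2
Numerator: 19 * 18
Denominator: 2! = 2
C(19, 2) = 171


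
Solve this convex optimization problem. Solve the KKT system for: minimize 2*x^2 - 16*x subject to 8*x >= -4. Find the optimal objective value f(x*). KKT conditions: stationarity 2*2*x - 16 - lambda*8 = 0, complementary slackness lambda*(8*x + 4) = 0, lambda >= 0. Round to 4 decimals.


Step 1: Try lambda = 0 (constraint inactive).
Stationarity: 2*2*x - 16 = 0
x* = 16/(2*2) = 4.0
Check constraint: 8*4.0 = 32.0 >= -4 -- satisfied.
Step 2: Compute optimal value.
f(x*) = 2*4.0^2 - 16*4.0 = -32.0


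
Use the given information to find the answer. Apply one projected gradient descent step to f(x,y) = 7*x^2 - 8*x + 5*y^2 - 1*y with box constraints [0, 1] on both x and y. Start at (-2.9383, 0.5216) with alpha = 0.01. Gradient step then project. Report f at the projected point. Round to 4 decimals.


Step 1: Compute gradient at (-2.9383, 0.5216).
grad_x = 2*7*-2.9383 - 8 = -49.1362
grad_y = 2*5*0.5216 - 1 = 4.216
Step 2: Gradient step.
x_raw = -2.9383 - 0.01*-49.1362 = -2.4469
y_raw = 0.5216 - 0.01*4.216 = 0.4794
Step 3: Project onto [0, 1].
x_proj = clip(-2.4469) = 0.0
y_proj = clip(0.4794) = 0.4794
Step 4: Evaluate f.
f(0.0, 0.4794) = 0.6699


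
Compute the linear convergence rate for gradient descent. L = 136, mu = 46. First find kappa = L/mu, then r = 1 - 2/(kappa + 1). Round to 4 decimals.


Step 1: Compute the condition number.
kappa = L/mu = 136/46 = 2.9565
Step 2: Compute the convergence rate.
r = 1 - 2/(kappa + 1) = 1 - 2*mu/(L + mu) = (L - mu)/(L + mu) = 90/182 = 0.4945


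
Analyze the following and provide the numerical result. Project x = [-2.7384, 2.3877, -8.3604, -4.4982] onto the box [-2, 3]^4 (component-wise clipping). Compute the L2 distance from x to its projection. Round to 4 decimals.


Project each component onto [-2, 3].
clip(-2.7384) = -2.0, clip(2.3877) = 2.3877, clip(-8.3604) = -2.0, clip(-4.4982) = -2.0
Projection = [-2.0, 2.3877, -2.0, -2.0]
Squared diffs: [0.5452, 0.0, 40.4547, 6.241]
Distance = sqrt(47.2409) = 6.8732


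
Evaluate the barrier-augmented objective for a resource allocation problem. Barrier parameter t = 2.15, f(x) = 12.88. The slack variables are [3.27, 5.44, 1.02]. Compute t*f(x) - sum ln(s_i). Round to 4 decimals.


Step 1: Compute log-barrier.
ln values: [1.1848, 1.6938, 0.0198]
phi = -(1.1848 + 1.6938 + 0.0198) = -2.8984
Step 2: Compute augmented objective.
t*f(x) = 2.15*12.88 = 27.692
Total = 27.692 - 2.8984 = 24.7936


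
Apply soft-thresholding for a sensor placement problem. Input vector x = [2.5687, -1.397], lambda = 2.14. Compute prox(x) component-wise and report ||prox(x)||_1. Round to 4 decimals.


Soft-thresholding with lambda = 2.14:
prox(2.5687) = sign(2.5687)*max(|2.5687| - 2.14, 0) = 0.4287
prox(-1.397) = sign(-1.397)*max(|-1.397| - 2.14, 0) = 0.0
prox(x) = [0.4287, 0.0]
||prox(x)||_1 = 0.4287 + 0.0 = 0.4287


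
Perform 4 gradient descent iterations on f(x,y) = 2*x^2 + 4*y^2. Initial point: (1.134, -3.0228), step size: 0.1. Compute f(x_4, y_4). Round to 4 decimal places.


Gradient descent on f(x,y) = 2*x^2 + 4*y^2.
Starting point: (1.134, -3.0228), alpha = 0.1
Step 1: grad_x = 2*2*1.134 = 4.536, grad_y = 2*4*-3.0228 = -24.1824
  x_1 = 1.134 - 0.1*4.536 = 0.6804
  y_1 = -3.0228 - 0.1*-24.1824 = -0.6046
Step 2: grad_x = 2*2*0.6804 = 2.7216, grad_y = 2*4*-0.6046 = -4.8365
  x_2 = 0.6804 - 0.1*2.7216 = 0.4082
  y_2 = -0.6046 - 0.1*-4.8365 = -0.1209
Step 3: grad_x = 2*2*0.4082 = 1.633, grad_y = 2*4*-0.1209 = -0.9673
  x_3 = 0.4082 - 0.1*1.633 = 0.2449
  y_3 = -0.1209 - 0.1*-0.9673 = -0.0242
Step 4: grad_x = 2*2*0.2449 = 0.9798, grad_y = 2*4*-0.0242 = -0.1935
  x_4 = 0.2449 - 0.1*0.9798 = 0.147
  y_4 = -0.0242 - 0.1*-0.1935 = -0.0048
f(0.147, -0.0048) = 2*0.147^2 + 4*(-0.0048)^2 = 0.0433


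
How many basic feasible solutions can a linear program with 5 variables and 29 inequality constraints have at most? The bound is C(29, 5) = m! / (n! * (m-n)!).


Each vertex corresponds to some choice of n active constraints out of m, so the number of vertices is at most C(m, n) = m! / (n!(m-n)!).
m = 29, n = 5
Numerator: 29 * 28 * 27 * 26 * 25
Denominator: 5! = 120
C(29, 5) = 118755


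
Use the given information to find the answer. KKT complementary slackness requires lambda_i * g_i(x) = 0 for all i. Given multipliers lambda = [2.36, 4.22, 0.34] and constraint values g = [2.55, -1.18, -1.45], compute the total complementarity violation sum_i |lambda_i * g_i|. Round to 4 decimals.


KKT complementary slackness check:
lambda_1 * g_1 = 2.36 * 2.55 = 6.018
lambda_2 * g_2 = 4.22 * -1.18 = -4.9796
lambda_3 * g_3 = 0.34 * -1.45 = -0.493
Total violation = 6.018 + 4.9796 + 0.493 = 11.4906


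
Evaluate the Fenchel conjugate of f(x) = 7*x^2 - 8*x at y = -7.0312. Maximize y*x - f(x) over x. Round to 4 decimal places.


f*(y) = sup_x {y*x - a*x^2 - b*x} = sup_x {(y-b)*x - a*x^2}
FOC: (y - b) - 2a*x = 0 => x* = (y - b)/(2a)
x* = (-7.0312 + 8)/(2*7) = 0.0692
f*(-7.0312) = (y-b)^2/(4a) = (-7.0312 + 8)^2/(4*7)
= 0.9386/28 = 0.0335


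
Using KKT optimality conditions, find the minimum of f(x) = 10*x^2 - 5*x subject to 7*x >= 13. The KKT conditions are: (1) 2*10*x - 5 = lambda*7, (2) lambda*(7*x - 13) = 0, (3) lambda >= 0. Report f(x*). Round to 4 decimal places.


Step 1: Try lambda = 0 (constraint inactive).
x_unc = 5/(2*10) = 0.25
Check: 7*0.25 = 1.75 < 13 -- violated!
Step 2: Constraint must be active: 7*x = 13
x* = 13/7 = 1.8571 (rounded; the exact value 13/7 is used below)
lambda = (2*10*(13/7) - 5)/7 = 4.5918
Step 3: Compute optimal value.
f(x*) = 10*(13/7)^2 - 5*(13/7) = 25.2041


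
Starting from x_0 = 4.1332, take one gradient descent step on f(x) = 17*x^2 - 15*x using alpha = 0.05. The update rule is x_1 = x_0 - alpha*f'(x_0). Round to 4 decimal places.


We compute the gradient at x_0 and apply the update.
f'(x) = 34*x - 15
f'(4.1332) = 34*4.1332 - 15 = 125.5288
x_1 = 4.1332 - 0.05*125.5288 = -2.1432


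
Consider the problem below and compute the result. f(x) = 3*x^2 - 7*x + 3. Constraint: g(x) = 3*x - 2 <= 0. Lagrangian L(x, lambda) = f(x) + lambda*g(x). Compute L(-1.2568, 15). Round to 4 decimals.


Step 1: Evaluate f(x).
f(-1.2568) = 3*(-1.2568)^2 - 7*(-1.2568) + 3 = 16.5362
Step 2: Evaluate g(x).
g(-1.2568) = 3*-1.2568 - 2 = -5.7704
Step 3: Compute Lagrangian.
L = 16.5362 + 15*-5.7704 = -70.0198


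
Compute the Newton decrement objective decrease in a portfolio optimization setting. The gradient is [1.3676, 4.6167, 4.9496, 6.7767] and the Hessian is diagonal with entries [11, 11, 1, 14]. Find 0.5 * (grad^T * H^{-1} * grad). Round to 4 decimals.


Step 1: H is diagonal, so H^(-1) * g = [0.1243, 0.4197, 4.9496, 0.4841].
Step 2: g^T H^(-1) g = sum_i g_i^2 / H_ii
  = (1.3676)^2/11 + (4.6167)^2/11 + (4.9496)^2/1 + (6.7767)^2/14
  = 0.17 + 1.9376 + 24.4985 + 3.2803 = 29.8865
Step 3: Objective decrease = 0.5 * g^T H^(-1) g = 14.9432


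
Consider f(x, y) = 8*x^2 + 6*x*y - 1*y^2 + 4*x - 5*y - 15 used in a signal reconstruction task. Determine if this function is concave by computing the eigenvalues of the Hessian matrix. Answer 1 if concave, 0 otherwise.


The Hessian of f(x,y) = 8*x^2 + 6*x*y - 1*y^2 + 4*x - 5*y - 15 is:
H = [[16, 6], [6, -2]]
Trace = 16 - 2 = 14
Determinant = 16*-2 - (6)^2 = -68
Discriminant = (14)^2 - 4*-68 = 468.0
Eigenvalues: lambda_1 = -3.8167, lambda_2 = 17.8167
The function is not concave.

0


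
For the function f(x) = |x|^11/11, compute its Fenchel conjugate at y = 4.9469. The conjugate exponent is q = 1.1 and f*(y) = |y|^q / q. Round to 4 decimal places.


The conjugate exponent q satisfies 1/p + 1/q = 1.
p = 11, so q = 11/(11 - 1) = 1.1
|y|^q = 4.9469^1.1 = 5.8045
f*(4.9469) = 5.8045 / 1.1 = 5.2768


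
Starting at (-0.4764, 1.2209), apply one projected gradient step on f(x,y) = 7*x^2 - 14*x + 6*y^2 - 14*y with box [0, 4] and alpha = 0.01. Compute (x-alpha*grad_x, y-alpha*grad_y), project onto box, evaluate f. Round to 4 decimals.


Step 1: Compute gradient at (-0.4764, 1.2209).
grad_x = 2*7*-0.4764 - 14 = -20.6696
grad_y = 2*6*1.2209 - 14 = 0.6508
Step 2: Gradient step.
x_raw = -0.4764 - 0.01*-20.6696 = -0.2697
y_raw = 1.2209 - 0.01*0.6508 = 1.2144
Step 3: Project onto [0, 4].
x_proj = clip(-0.2697) = 0.0
y_proj = clip(1.2144) = 1.2144
Step 4: Evaluate f.
f(0.0, 1.2144) = -8.153


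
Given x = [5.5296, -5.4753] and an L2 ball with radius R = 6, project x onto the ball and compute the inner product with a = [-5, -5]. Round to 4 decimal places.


Step 1: Compute ||x|| (intermediates to 6 decimals).
||x|| = sqrt(5.5296^2 + (-5.4753)^2) = 7.781734
Step 2: Project.
Since ||x|| > R, scale = R/||x|| = 6/7.781734 = 0.771036, proj(x) = scale * x
proj(x) = [4.263521, -4.221653]
Step 3: Dot product.
a^T * proj(x) = -5*4.263521 - 5*(-4.221653) = -0.2093


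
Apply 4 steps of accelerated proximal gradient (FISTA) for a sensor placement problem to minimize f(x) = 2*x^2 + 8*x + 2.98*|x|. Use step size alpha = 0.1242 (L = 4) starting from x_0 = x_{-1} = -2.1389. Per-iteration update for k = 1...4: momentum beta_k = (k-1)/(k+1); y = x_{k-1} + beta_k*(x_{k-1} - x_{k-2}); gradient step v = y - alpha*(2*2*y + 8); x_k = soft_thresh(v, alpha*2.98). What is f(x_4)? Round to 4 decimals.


FISTA on f(x) = 2*x^2 + 8*x + 2.98*|x|
L = 4, alpha = 0.1242
Iteration 1: beta = 0.0, y = -2.1389 + 0.0*(-2.1389 + 2.1389) = -2.1389
  grad(y) = -0.5556, v = y - alpha*grad = -2.0699
  prox(v) = soft_thresh(-2.0699, 0.3701) = -1.6998
Iteration 2: beta = 0.3333, y = -1.6998 + 0.3333*(-1.6998 + 2.1389) = -1.5534
  grad(y) = 1.7864, v = y - alpha*grad = -1.7753
  prox(v) = soft_thresh(-1.7753, 0.3701) = -1.4052
Iteration 3: beta = 0.5, y = -1.4052 + 0.5*(-1.4052 + 1.6998) = -1.2578
  grad(y) = 2.9686, v = y - alpha*grad = -1.6265
  prox(v) = soft_thresh(-1.6265, 0.3701) = -1.2564
Iteration 4: beta = 0.6, y = -1.2564 + 0.6*(-1.2564 + 1.4052) = -1.1672
  grad(y) = 3.3312, v = y - alpha*grad = -1.5809
  prox(v) = soft_thresh(-1.5809, 0.3701) = -1.2108
f(x_4) = 2*(-1.2108)^2 + 8*(-1.2108) + 2.98*|-1.2108| = -3.1461


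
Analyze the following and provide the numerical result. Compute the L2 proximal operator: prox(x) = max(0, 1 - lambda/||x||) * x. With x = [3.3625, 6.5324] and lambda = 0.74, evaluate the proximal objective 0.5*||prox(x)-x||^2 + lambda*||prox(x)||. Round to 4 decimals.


Step 1: Compute ||x||.
||x|| = 7.347
Step 2: Compute scaling factor.
scale = max(0, 1 - 0.74/7.347) = 0.8993
Step 3: prox(x) = [3.0238, 5.8744]
||prox(x)|| = 6.607
Step 4: Proximal objective.
0.5*||prox-x||^2 = 0.2738
lambda*||prox|| = 4.8892
Total = 5.163


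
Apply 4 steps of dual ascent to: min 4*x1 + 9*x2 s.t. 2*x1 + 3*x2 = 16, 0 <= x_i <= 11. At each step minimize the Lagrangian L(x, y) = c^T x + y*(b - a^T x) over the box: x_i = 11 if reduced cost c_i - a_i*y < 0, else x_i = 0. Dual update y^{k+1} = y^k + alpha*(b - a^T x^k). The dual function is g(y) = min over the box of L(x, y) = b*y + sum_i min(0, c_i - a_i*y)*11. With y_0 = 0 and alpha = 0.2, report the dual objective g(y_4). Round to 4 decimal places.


Dual ascent for LP: min 4*x1 + 9*x2, 2*x1 + 3*x2 = 16, 0 <= x_i <= 11
Step 1: y^k = 0.0, reduced costs: (4.0, 9.0)
  x^k = (0.0, 0.0), subgradient = b - a^T x = 16.0
  y^{k+1} = 0.0 + 0.2*16.0 = 3.2
Step 2: y^k = 3.2, reduced costs: (-2.4, -0.6)
  x^k = (11.0, 11.0), subgradient = b - a^T x = -39.0
  y^{k+1} = 3.2 + 0.2*-39.0 = -4.6
Step 3: y^k = -4.6, reduced costs: (13.2, 22.8)
  x^k = (0.0, 0.0), subgradient = b - a^T x = 16.0
  y^{k+1} = -4.6 + 0.2*16.0 = -1.4
Step 4: y^k = -1.4, reduced costs: (6.8, 13.2)
  x^k = (0.0, 0.0), subgradient = b - a^T x = 16.0
  y^{k+1} = -1.4 + 0.2*16.0 = 1.8
Dual objective at y_4 = 1.8: reduced costs (0.4, 3.6), box minimizer x = (0.0, 0.0)
g(y_4) = b*y + (c1 - a1*y)*x1 + (c2 - a2*y)*x2 = 16*1.8 + 0.4*0.0 + 3.6*0.0 = 28.8 + 0.0 + 0.0 = 28.8


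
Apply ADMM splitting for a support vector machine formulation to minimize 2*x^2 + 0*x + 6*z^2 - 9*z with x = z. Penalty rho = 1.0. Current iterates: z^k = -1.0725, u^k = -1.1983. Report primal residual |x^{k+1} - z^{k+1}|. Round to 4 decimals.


ADMM iteration with rho = 1.0, z^k = -1.0725, u^k = -1.1983
Step 1: x-update.
Minimize 2*x^2 + 0*x + (1.0/2)*(x + 1.0725 - 1.1983)^2
FOC: (2*2 + 1.0)*x = 0 + 1.0*(-1.0725 + 1.1983)
x^{k+1} = 0.0252
Step 2: z-update.
Minimize 6*z^2 - 9*z + (1.0/2)*(0.0252 - z - 1.1983)^2
FOC: (2*6 + 1.0)*z = 9 + 1.0*(0.0252 - 1.1983)
z^{k+1} = 0.6021
Step 3: u-update.
u^{k+1} = -1.1983 + 0.0252 - 0.6021 = -1.7752
Step 4: Primal residual = |0.0252 - 0.6021| = 0.5769


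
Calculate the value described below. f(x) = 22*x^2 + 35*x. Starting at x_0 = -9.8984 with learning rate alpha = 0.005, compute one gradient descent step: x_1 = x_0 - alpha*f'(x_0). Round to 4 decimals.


We compute the gradient at x_0 and apply the update.
f'(x) = 44*x + 35
f'(-9.8984) = 44*-9.8984 + 35 = -400.5296
x_1 = -9.8984 - 0.005*-400.5296 = -7.8958


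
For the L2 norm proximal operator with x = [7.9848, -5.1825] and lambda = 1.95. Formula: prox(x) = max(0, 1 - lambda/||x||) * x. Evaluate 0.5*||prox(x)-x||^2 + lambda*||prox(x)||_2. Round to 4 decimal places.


Step 1: Compute ||x||.
||x|| = 9.5192
Step 2: Compute scaling factor.
scale = max(0, 1 - 1.95/9.5192) = 0.7952
Step 3: prox(x) = [6.3491, -4.1209]
||prox(x)|| = 7.5692
Step 4: Proximal objective.
0.5*||prox-x||^2 = 1.9013
lambda*||prox|| = 14.7599
Total = 16.6612


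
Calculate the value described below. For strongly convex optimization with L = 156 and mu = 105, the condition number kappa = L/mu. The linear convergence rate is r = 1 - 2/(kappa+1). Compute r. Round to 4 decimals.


Step 1: Compute the condition number.
kappa = L/mu = 156/105 = 1.4857
Step 2: Compute the convergence rate.
r = 1 - 2/(kappa + 1) = 1 - 2*mu/(L + mu) = (L - mu)/(L + mu) = 51/261 = 0.1954


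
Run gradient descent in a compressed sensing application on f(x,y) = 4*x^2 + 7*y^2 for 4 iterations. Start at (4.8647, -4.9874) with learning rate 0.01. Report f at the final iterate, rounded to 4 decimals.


Gradient descent on f(x,y) = 4*x^2 + 7*y^2.
Starting point: (4.8647, -4.9874), alpha = 0.01
Step 1: grad_x = 2*4*4.8647 = 38.9176, grad_y = 2*7*-4.9874 = -69.8236
  x_1 = 4.8647 - 0.01*38.9176 = 4.4755
  y_1 = -4.9874 - 0.01*-69.8236 = -4.2892
Step 2: grad_x = 2*4*4.4755 = 35.8042, grad_y = 2*7*-4.2892 = -60.0483
  x_2 = 4.4755 - 0.01*35.8042 = 4.1175
  y_2 = -4.2892 - 0.01*-60.0483 = -3.6887
Step 3: grad_x = 2*4*4.1175 = 32.9399, grad_y = 2*7*-3.6887 = -51.6415
  x_3 = 4.1175 - 0.01*32.9399 = 3.7881
  y_3 = -3.6887 - 0.01*-51.6415 = -3.1723
Step 4: grad_x = 2*4*3.7881 = 30.3047, grad_y = 2*7*-3.1723 = -44.4117
  x_4 = 3.7881 - 0.01*30.3047 = 3.485
  y_4 = -3.1723 - 0.01*-44.4117 = -2.7281
f(3.485, -2.7281) = 4*3.485^2 + 7*(-2.7281)^2 = 100.6815


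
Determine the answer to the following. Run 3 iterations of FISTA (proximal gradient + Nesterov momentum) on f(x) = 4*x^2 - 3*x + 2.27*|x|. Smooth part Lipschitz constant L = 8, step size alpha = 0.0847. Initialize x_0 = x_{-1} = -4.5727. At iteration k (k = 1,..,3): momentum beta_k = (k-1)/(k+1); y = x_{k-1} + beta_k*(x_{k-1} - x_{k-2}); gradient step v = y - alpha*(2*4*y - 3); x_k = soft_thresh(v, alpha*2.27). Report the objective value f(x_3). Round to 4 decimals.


FISTA on f(x) = 4*x^2 - 3*x + 2.27*|x|
L = 8, alpha = 0.0847
Iteration 1: beta = 0.0, y = -4.5727 + 0.0*(-4.5727 + 4.5727) = -4.5727
  grad(y) = -39.5816, v = y - alpha*grad = -1.2201
  prox(v) = soft_thresh(-1.2201, 0.1923) = -1.0279
Iteration 2: beta = 0.3333, y = -1.0279 + 0.3333*(-1.0279 + 4.5727) = 0.1537
  grad(y) = -1.7701, v = y - alpha*grad = 0.3037
  prox(v) = soft_thresh(0.3037, 0.1923) = 0.1114
Iteration 3: beta = 0.5, y = 0.1114 + 0.5*(0.1114 + 1.0279) = 0.681
  grad(y) = 2.4482, v = y - alpha*grad = 0.4737
  prox(v) = soft_thresh(0.4737, 0.1923) = 0.2814
f(x_3) = 4*0.2814^2 - 3*0.2814 + 2.27*|0.2814| = 0.1113


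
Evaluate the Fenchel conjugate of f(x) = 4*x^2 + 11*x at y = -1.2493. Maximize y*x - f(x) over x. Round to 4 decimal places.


f*(y) = sup_x {y*x - a*x^2 - b*x} = sup_x {(y-b)*x - a*x^2}
FOC: (y - b) - 2a*x = 0 => x* = (y - b)/(2a)
x* = (-1.2493 - 11)/(2*4) = -1.5312
f*(-1.2493) = (y-b)^2/(4a) = (-1.2493 - 11)^2/(4*4)
= 150.0454/16 = 9.3778


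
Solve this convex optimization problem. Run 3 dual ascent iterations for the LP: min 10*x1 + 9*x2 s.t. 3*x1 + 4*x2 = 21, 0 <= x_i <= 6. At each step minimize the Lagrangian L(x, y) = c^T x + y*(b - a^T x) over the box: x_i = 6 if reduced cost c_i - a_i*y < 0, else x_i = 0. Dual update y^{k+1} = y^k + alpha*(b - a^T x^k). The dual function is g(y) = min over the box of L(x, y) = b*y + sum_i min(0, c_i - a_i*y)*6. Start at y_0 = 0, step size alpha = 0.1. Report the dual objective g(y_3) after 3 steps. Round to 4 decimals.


Dual ascent for LP: min 10*x1 + 9*x2, 3*x1 + 4*x2 = 21, 0 <= x_i <= 6
Step 1: y^k = 0.0, reduced costs: (10.0, 9.0)
  x^k = (0.0, 0.0), subgradient = b - a^T x = 21.0
  y^{k+1} = 0.0 + 0.1*21.0 = 2.1
Step 2: y^k = 2.1, reduced costs: (3.7, 0.6)
  x^k = (0.0, 0.0), subgradient = b - a^T x = 21.0
  y^{k+1} = 2.1 + 0.1*21.0 = 4.2
Step 3: y^k = 4.2, reduced costs: (-2.6, -7.8)
  x^k = (6.0, 6.0), subgradient = b - a^T x = -21.0
  y^{k+1} = 4.2 + 0.1*-21.0 = 2.1
Dual objective at y_3 = 2.1: reduced costs (3.7, 0.6), box minimizer x = (0.0, 0.0)
g(y_3) = b*y + (c1 - a1*y)*x1 + (c2 - a2*y)*x2 = 21*2.1 + 3.7*0.0 + 0.6*0.0 = 44.1 + 0.0 + 0.0 = 44.1


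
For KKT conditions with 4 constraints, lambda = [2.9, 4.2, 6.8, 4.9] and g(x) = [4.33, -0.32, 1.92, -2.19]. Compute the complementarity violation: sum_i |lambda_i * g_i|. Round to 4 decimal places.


KKT complementary slackness check:
lambda_1 * g_1 = 2.9 * 4.33 = 12.557
lambda_2 * g_2 = 4.2 * -0.32 = -1.344
lambda_3 * g_3 = 6.8 * 1.92 = 13.056
lambda_4 * g_4 = 4.9 * -2.19 = -10.731
Total violation = 12.557 + 1.344 + 13.056 + 10.731 = 37.688


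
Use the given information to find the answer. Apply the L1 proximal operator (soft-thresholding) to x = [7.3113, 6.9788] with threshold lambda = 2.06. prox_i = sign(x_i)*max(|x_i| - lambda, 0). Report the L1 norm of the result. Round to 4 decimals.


Soft-thresholding with lambda = 2.06:
prox(7.3113) = sign(7.3113)*max(|7.3113| - 2.06, 0) = 5.2513
prox(6.9788) = sign(6.9788)*max(|6.9788| - 2.06, 0) = 4.9188
prox(x) = [5.2513, 4.9188]
||prox(x)||_1 = 5.2513 + 4.9188 = 10.1701


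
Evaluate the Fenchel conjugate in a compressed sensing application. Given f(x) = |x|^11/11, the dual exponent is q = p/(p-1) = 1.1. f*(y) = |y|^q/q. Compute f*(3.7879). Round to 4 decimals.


The conjugate exponent q satisfies 1/p + 1/q = 1.
p = 11, so q = 11/(11 - 1) = 1.1
|y|^q = 3.7879^1.1 = 4.3275
f*(3.7879) = 4.3275 / 1.1 = 3.9341


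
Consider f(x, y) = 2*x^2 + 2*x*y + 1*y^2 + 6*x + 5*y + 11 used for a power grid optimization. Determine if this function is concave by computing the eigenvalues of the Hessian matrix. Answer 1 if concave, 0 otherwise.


The Hessian of f(x,y) = 2*x^2 + 2*x*y + 1*y^2 + 6*x + 5*y + 11 is:
H = [[4, 2], [2, 2]]
Trace = 4 + 2 = 6
Determinant = 4*2 - (2)^2 = 4
Discriminant = (6)^2 - 4*4 = 20.0
Eigenvalues: lambda_1 = 0.7639, lambda_2 = 5.2361
The function is not concave.

0


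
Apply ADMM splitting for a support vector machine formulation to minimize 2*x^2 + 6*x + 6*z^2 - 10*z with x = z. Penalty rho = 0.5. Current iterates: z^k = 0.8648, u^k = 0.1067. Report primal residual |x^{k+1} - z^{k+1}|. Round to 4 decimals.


ADMM iteration with rho = 0.5, z^k = 0.8648, u^k = 0.1067
Step 1: x-update.
Minimize 2*x^2 + 6*x + (0.5/2)*(x - 0.8648 + 0.1067)^2
FOC: (2*2 + 0.5)*x = -6 + 0.5*(0.8648 - 0.1067)
x^{k+1} = -1.2491
Step 2: z-update.
Minimize 6*z^2 - 10*z + (0.5/2)*(-1.2491 - z + 0.1067)^2
FOC: (2*6 + 0.5)*z = 10 + 0.5*(-1.2491 + 0.1067)
z^{k+1} = 0.7543
Step 3: u-update.
u^{k+1} = 0.1067 - 1.2491 - 0.7543 = -1.8967
Step 4: Primal residual = |-1.2491 - 0.7543| = 2.0034


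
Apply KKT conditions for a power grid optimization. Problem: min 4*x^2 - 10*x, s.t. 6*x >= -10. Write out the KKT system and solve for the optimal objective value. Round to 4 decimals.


Step 1: Try lambda = 0 (constraint inactive).
Stationarity: 2*4*x - 10 = 0
x* = 10/(2*4) = 1.25
Check constraint: 6*1.25 = 7.5 >= -10 -- satisfied.
Step 2: Compute optimal value.
f(x*) = 4*1.25^2 - 10*1.25 = -6.25


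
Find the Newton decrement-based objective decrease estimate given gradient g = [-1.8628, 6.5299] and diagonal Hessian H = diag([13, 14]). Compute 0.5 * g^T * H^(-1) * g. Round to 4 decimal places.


Step 1: H is diagonal, so H^(-1) * g = [-0.1433, 0.4664].
Step 2: g^T H^(-1) g = sum_i g_i^2 / H_ii
  = (-1.8628)^2/13 + (6.5299)^2/14
  = 0.2669 + 3.0457 = 3.3126
Step 3: Objective decrease = 0.5 * g^T H^(-1) g = 1.6563


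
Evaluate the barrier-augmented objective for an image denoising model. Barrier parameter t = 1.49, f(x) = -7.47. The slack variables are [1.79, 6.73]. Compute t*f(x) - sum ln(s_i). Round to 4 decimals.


Step 1: Compute log-barrier.
ln values: [0.5822, 1.9066]
phi = -(0.5822 + 1.9066) = -2.4888
Step 2: Compute augmented objective.
t*f(x) = 1.49*-7.47 = -11.1303
Total = -11.1303 - 2.4888 = -13.6191


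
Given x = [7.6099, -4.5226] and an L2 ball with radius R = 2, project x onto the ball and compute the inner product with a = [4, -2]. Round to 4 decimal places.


Step 1: Compute ||x|| (intermediates to 6 decimals).
||x|| = sqrt(7.6099^2 + (-4.5226)^2) = 8.852372
Step 2: Project.
Since ||x|| > R, scale = R/||x|| = 2/8.852372 = 0.225928, proj(x) = scale * x
proj(x) = [1.719289, -1.021782]
Step 3: Dot product.
a^T * proj(x) = 4*1.719289 - 2*(-1.021782) = 8.9207


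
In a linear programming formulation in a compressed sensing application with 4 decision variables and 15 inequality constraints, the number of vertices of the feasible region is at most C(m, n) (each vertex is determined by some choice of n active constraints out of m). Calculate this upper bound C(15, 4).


Each vertex corresponds to some choice of n active constraints out of m, so the number of vertices is at most C(m, n) = m! / (n!(m-n)!).
m = 15, n = 4
Numerator: 15 * 14 * 13 * 12
Denominator: 4! = 24
C(15, 4) = 1365


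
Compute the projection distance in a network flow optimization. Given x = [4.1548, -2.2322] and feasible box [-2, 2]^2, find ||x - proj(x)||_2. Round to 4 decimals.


Project each component onto [-2, 2].
clip(4.1548) = 2.0, clip(-2.2322) = -2.0
Projection = [2.0, -2.0]
Squared diffs: [4.6432, 0.0539]
Distance = sqrt(4.6971) = 2.1673


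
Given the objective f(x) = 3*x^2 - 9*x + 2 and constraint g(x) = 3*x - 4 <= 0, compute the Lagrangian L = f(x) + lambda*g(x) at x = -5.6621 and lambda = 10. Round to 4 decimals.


Step 1: Evaluate f(x).
f(-5.6621) = 3*(-5.6621)^2 - 9*(-5.6621) + 2 = 149.137
Step 2: Evaluate g(x).
g(-5.6621) = 3*-5.6621 - 4 = -20.9863
Step 3: Compute Lagrangian.
L = 149.137 + 10*-20.9863 = -60.726


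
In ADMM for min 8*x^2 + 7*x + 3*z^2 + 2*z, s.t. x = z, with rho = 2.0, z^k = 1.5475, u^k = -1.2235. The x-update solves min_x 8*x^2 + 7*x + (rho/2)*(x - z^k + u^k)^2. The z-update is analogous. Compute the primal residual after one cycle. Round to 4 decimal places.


ADMM iteration with rho = 2.0, z^k = 1.5475, u^k = -1.2235
Step 1: x-update.
Minimize 8*x^2 + 7*x + (2.0/2)*(x - 1.5475 - 1.2235)^2
FOC: (2*8 + 2.0)*x = -7 + 2.0*(1.5475 + 1.2235)
x^{k+1} = -0.081
Step 2: z-update.
Minimize 3*z^2 + 2*z + (2.0/2)*(-0.081 - z - 1.2235)^2
FOC: (2*3 + 2.0)*z = -2 + 2.0*(-0.081 - 1.2235)
z^{k+1} = -0.5761
Step 3: u-update.
u^{k+1} = -1.2235 - 0.081 + 0.5761 = -0.7284
Step 4: Primal residual = |-0.081 + 0.5761| = 0.4951


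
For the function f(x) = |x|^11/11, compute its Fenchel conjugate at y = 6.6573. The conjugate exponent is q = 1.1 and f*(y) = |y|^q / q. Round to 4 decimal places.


The conjugate exponent q satisfies 1/p + 1/q = 1.
p = 11, so q = 11/(11 - 1) = 1.1
|y|^q = 6.6573^1.1 = 8.0469
f*(6.6573) = 8.0469 / 1.1 = 7.3154


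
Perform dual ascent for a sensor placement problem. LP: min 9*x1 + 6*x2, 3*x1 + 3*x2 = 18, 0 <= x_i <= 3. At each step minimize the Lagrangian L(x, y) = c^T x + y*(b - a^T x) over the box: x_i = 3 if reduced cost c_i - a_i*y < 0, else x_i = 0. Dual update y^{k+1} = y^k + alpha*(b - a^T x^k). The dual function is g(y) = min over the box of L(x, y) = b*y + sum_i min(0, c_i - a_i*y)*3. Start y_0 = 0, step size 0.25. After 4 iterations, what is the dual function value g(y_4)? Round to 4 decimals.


Dual ascent for LP: min 9*x1 + 6*x2, 3*x1 + 3*x2 = 18, 0 <= x_i <= 3
Step 1: y^k = 0.0, reduced costs: (9.0, 6.0)
  x^k = (0.0, 0.0), subgradient = b - a^T x = 18.0
  y^{k+1} = 0.0 + 0.25*18.0 = 4.5
Step 2: y^k = 4.5, reduced costs: (-4.5, -7.5)
  x^k = (3.0, 3.0), subgradient = b - a^T x = 0.0
  y^{k+1} = 4.5 + 0.25*0.0 = 4.5
Step 3: y^k = 4.5, reduced costs: (-4.5, -7.5)
  x^k = (3.0, 3.0), subgradient = b - a^T x = 0.0
  y^{k+1} = 4.5 + 0.25*0.0 = 4.5
Step 4: y^k = 4.5, reduced costs: (-4.5, -7.5)
  x^k = (3.0, 3.0), subgradient = b - a^T x = 0.0
  y^{k+1} = 4.5 + 0.25*0.0 = 4.5
Dual objective at y_4 = 4.5: reduced costs (-4.5, -7.5), box minimizer x = (3.0, 3.0)
g(y_4) = b*y + (c1 - a1*y)*x1 + (c2 - a2*y)*x2 = 18*4.5 + (-4.5)*3.0 + (-7.5)*3.0 = 81.0 - 13.5 - 22.5 = 45.0


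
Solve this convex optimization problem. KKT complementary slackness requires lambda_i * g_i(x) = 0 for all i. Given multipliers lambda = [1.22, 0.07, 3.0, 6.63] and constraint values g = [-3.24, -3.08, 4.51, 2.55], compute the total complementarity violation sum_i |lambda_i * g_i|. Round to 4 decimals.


KKT complementary slackness check:
lambda_1 * g_1 = 1.22 * -3.24 = -3.9528
lambda_2 * g_2 = 0.07 * -3.08 = -0.2156
lambda_3 * g_3 = 3.0 * 4.51 = 13.53
lambda_4 * g_4 = 6.63 * 2.55 = 16.9065
Total violation = 3.9528 + 0.2156 + 13.53 + 16.9065 = 34.6049


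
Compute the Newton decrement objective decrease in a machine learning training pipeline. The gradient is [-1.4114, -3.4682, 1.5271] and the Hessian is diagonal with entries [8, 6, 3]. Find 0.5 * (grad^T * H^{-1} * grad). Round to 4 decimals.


Step 1: H is diagonal, so H^(-1) * g = [-0.1764, -0.578, 0.509].
Step 2: g^T H^(-1) g = sum_i g_i^2 / H_ii
  = (-1.4114)^2/8 + (-3.4682)^2/6 + (1.5271)^2/3
  = 0.249 + 2.0047 + 0.7773 = 3.0311
Step 3: Objective decrease = 0.5 * g^T H^(-1) g = 1.5155


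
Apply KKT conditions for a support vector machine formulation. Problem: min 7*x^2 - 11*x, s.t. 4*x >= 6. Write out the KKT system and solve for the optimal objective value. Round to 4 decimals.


Step 1: Try lambda = 0 (constraint inactive).
x_unc = 11/(2*7) = 0.7857
Check: 4*0.7857 = 3.1428 < 6 -- violated!
Step 2: Constraint must be active: 4*x = 6
x* = 6/4 = 1.5
lambda = (2*7*1.5 - 11)/4 = 2.5
Step 3: Compute optimal value.
f(x*) = 7*1.5^2 - 11*1.5 = -0.75


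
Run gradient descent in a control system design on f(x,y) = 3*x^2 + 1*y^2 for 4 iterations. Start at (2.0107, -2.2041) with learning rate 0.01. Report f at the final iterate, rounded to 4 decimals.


Gradient descent on f(x,y) = 3*x^2 + 1*y^2.
Starting point: (2.0107, -2.2041), alpha = 0.01
Step 1: grad_x = 2*3*2.0107 = 12.0642, grad_y = 2*1*-2.2041 = -4.4082
  x_1 = 2.0107 - 0.01*12.0642 = 1.8901
  y_1 = -2.2041 - 0.01*-4.4082 = -2.16
Step 2: grad_x = 2*3*1.8901 = 11.3403, grad_y = 2*1*-2.16 = -4.32
  x_2 = 1.8901 - 0.01*11.3403 = 1.7767
  y_2 = -2.16 - 0.01*-4.32 = -2.1168
Step 3: grad_x = 2*3*1.7767 = 10.6599, grad_y = 2*1*-2.1168 = -4.2336
  x_3 = 1.7767 - 0.01*10.6599 = 1.6701
  y_3 = -2.1168 - 0.01*-4.2336 = -2.0745
Step 4: grad_x = 2*3*1.6701 = 10.0203, grad_y = 2*1*-2.0745 = -4.149
  x_4 = 1.6701 - 0.01*10.0203 = 1.5699
  y_4 = -2.0745 - 0.01*-4.149 = -2.033
f(1.5699, -2.033) = 3*1.5699^2 + 1*(-2.033)^2 = 11.5264


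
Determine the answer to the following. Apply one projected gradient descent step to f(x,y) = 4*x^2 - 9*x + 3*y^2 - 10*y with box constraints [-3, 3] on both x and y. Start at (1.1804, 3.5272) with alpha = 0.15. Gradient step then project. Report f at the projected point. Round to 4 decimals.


Step 1: Compute gradient at (1.1804, 3.5272).
grad_x = 2*4*1.1804 - 9 = 0.4432
grad_y = 2*3*3.5272 - 10 = 11.1632
Step 2: Gradient step.
x_raw = 1.1804 - 0.15*0.4432 = 1.1139
y_raw = 3.5272 - 0.15*11.1632 = 1.8527
Step 3: Project onto [-3, 3].
x_proj = clip(1.1139) = 1.1139
y_proj = clip(1.8527) = 1.8527
Step 4: Evaluate f.
f(1.1139, 1.8527) = -13.2915


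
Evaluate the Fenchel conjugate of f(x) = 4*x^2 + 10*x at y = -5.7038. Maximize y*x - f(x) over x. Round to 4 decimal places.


f*(y) = sup_x {y*x - a*x^2 - b*x} = sup_x {(y-b)*x - a*x^2}
FOC: (y - b) - 2a*x = 0 => x* = (y - b)/(2a)
x* = (-5.7038 - 10)/(2*4) = -1.963
f*(-5.7038) = (y-b)^2/(4a) = (-5.7038 - 10)^2/(4*4)
= 246.6093/16 = 15.4131


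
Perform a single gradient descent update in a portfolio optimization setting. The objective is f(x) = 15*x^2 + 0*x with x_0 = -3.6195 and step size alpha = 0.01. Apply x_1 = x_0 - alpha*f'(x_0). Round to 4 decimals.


We compute the gradient at x_0 and apply the update.
f'(x) = 30*x + 0
f'(-3.6195) = 30*-3.6195 + 0 = -108.585
x_1 = -3.6195 - 0.01*-108.585 = -2.5337


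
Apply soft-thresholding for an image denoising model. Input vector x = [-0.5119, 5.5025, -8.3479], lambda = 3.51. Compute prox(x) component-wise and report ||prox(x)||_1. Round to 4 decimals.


Soft-thresholding with lambda = 3.51:
prox(-0.5119) = sign(-0.5119)*max(|-0.5119| - 3.51, 0) = 0.0
prox(5.5025) = sign(5.5025)*max(|5.5025| - 3.51, 0) = 1.9925
prox(-8.3479) = sign(-8.3479)*max(|-8.3479| - 3.51, 0) = -4.8379
prox(x) = [0.0, 1.9925, -4.8379]
||prox(x)||_1 = 0.0 + 1.9925 + 4.8379 = 6.8304


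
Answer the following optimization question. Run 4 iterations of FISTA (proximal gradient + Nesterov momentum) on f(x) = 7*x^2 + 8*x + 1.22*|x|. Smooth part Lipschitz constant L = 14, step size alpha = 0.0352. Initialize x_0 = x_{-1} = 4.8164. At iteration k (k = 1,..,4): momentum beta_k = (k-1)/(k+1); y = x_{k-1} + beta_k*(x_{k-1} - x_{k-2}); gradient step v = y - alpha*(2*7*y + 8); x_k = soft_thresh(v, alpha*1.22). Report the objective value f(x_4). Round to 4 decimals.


FISTA on f(x) = 7*x^2 + 8*x + 1.22*|x|
L = 14, alpha = 0.0352
Iteration 1: beta = 0.0, y = 4.8164 + 0.0*(4.8164 - 4.8164) = 4.8164
  grad(y) = 75.4296, v = y - alpha*grad = 2.1613
  prox(v) = soft_thresh(2.1613, 0.0429) = 2.1183
Iteration 2: beta = 0.3333, y = 2.1183 + 0.3333*(2.1183 - 4.8164) = 1.219
  grad(y) = 25.0657, v = y - alpha*grad = 0.3367
  prox(v) = soft_thresh(0.3367, 0.0429) = 0.2937
Iteration 3: beta = 0.5, y = 0.2937 + 0.5*(0.2937 - 2.1183) = -0.6186
  grad(y) = -0.6602, v = y - alpha*grad = -0.5953
  prox(v) = soft_thresh(-0.5953, 0.0429) = -0.5524
Iteration 4: beta = 0.6, y = -0.5524 + 0.6*(-0.5524 - 0.2937) = -1.0601
  grad(y) = -6.8411, v = y - alpha*grad = -0.8193
  prox(v) = soft_thresh(-0.8193, 0.0429) = -0.7763
f(x_4) = 7*(-0.7763)^2 + 8*(-0.7763) + 1.22*|-0.7763| = -1.0447
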